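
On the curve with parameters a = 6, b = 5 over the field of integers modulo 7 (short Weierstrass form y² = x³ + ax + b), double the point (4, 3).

tangent at (4, 3): λ = (3·4² + 6)/(2·3) ≡ 5/6. 6⁻¹ ≡ 6 (mod 7) since 6·6 = 36 ≡ 1, so λ ≡ 5·6 ≡ 2.
  x = λ² - 4 - 4 = 4 - 8 ≡ 3; y = λ·(4 - 3) - 3 ≡ 6. → (3, 6)

(3, 6)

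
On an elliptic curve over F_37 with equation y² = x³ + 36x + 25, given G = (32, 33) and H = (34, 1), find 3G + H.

(10, 33)

First 3G:
Repeated addition: build up to 3G.
2G: tangent at (32, 33): λ = (3·32² + 36)/(2·33) ≡ 0/29. 29⁻¹ ≡ 23 (mod 37), so λ ≡ 0·23 ≡ 0.
  x = λ² - 32 - 32 = 0 - 64 ≡ 10; y = λ·(32 - 10) - 33 ≡ 4. → (10, 4)
3G: (10, 4) + (32, 33). λ = (33 - 4)/(32 - 10) ≡ 29/22 mod 37. 22⁻¹ ≡ 32 (mod 37), so λ ≡ 3.
  x = λ² - 10 - 32 = 9 - 42 ≡ 4; y = λ·(10 - 4) - 4 ≡ 14. → (4, 14)
3G = (4, 14).
Finally 3G + H:
(4, 14) + (34, 1). λ = (1 - 14)/(34 - 4) ≡ 24/30 mod 37. 30⁻¹ ≡ 21 (mod 37) since 30·21 = 630 ≡ 1, so λ ≡ 23.
  x = λ² - 4 - 34 = 529 - 38 ≡ 10; y = λ·(4 - 10) - 14 ≡ 33. → (10, 33)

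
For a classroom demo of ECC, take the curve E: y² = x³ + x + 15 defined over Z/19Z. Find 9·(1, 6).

(15, 2)

Write G = (1, 6).
Double-and-add on 9 = (1001)₂. Start with G = (1, 6) for the leading 1-bit.
double: tangent at (1, 6): λ = (3·1² + 1)/(2·6) ≡ 4/12. 12⁻¹ ≡ 8 (mod 19) since 12·8 = 96 ≡ 1, so λ ≡ 4·8 ≡ 13.
  x = λ² - 1 - 1 = 169 - 2 ≡ 15; y = λ·(1 - 15) - 6 ≡ 2. → (15, 2)
double: tangent at (15, 2): λ = (3·15² + 1)/(2·2) ≡ 11/4. 4⁻¹ ≡ 5 (mod 19), so λ ≡ 11·5 ≡ 17.
  x = λ² - 15 - 15 = 289 - 30 ≡ 12; y = λ·(15 - 12) - 2 ≡ 11. → (12, 11)
double: tangent at (12, 11): λ = (3·12² + 1)/(2·11) ≡ 15/3. 3⁻¹ ≡ 13 (mod 19) since 3·13 = 39 ≡ 1, so λ ≡ 15·13 ≡ 5.
  x = λ² - 12 - 12 = 25 - 24 ≡ 1; y = λ·(12 - 1) - 11 ≡ 6. → (1, 6)
add G: tangent at (1, 6): λ = (3·1² + 1)/(2·6) ≡ 4/12. 12⁻¹ ≡ 8 (mod 19), so λ ≡ 4·8 ≡ 13.
  x = λ² - 1 - 1 = 169 - 2 ≡ 15; y = λ·(1 - 15) - 6 ≡ 2. → (15, 2)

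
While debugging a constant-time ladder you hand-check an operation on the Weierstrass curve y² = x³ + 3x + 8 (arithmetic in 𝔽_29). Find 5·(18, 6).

(7, 13)

Write G = (18, 6).
Double-and-add on 5 = (101)₂. Start with G = (18, 6) for the leading 1-bit.
double: tangent at (18, 6): λ = (3·18² + 3)/(2·6) ≡ 18/12. 12⁻¹ ≡ 17 (mod 29), so λ ≡ 18·17 ≡ 16.
  x = λ² - 18 - 18 = 256 - 36 ≡ 17; y = λ·(18 - 17) - 6 ≡ 10. → (17, 10)
double: tangent at (17, 10): λ = (3·17² + 3)/(2·10) ≡ 0/20. 20⁻¹ ≡ 16 (mod 29), so λ ≡ 0·16 ≡ 0.
  x = λ² - 17 - 17 = 0 - 34 ≡ 24; y = λ·(17 - 24) - 10 ≡ 19. → (24, 19)
add G: (24, 19) + (18, 6). λ = (6 - 19)/(18 - 24) ≡ 16/23 mod 29. 23⁻¹ ≡ 24 (mod 29), so λ ≡ 7.
  x = λ² - 24 - 18 = 49 - 42 ≡ 7; y = λ·(24 - 7) - 19 ≡ 13. → (7, 13)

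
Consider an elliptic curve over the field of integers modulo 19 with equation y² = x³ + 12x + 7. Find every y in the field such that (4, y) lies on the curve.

9, 10

x³ + 12x + 7 = 119 ≡ 5 (mod 19).
Square roots of 5 mod 19: 9 and 10 (since 9² = 81 ≡ 5).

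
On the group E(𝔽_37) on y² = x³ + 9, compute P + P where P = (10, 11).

(10, 26)

tangent at (10, 11): λ = (3·10² + 0)/(2·11) ≡ 4/22. 22⁻¹ ≡ 32 (mod 37) since 22·32 = 704 ≡ 1, so λ ≡ 4·32 ≡ 17.
  x = λ² - 10 - 10 = 289 - 20 ≡ 10; y = λ·(10 - 10) - 11 ≡ 26. → (10, 26)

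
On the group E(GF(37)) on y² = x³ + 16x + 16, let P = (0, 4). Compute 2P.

(4, 25)

tangent at (0, 4): λ = (3·0² + 16)/(2·4) ≡ 16/8. 8⁻¹ ≡ 14 (mod 37), so λ ≡ 16·14 ≡ 2.
  x = λ² - 0 - 0 = 4 - 0 ≡ 4; y = λ·(0 - 4) - 4 ≡ 25. → (4, 25)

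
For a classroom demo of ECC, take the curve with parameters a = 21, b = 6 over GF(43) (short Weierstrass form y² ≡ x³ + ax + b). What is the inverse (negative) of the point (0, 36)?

-(0, 36) = (0, -36 mod 43) = (0, 7).

(0, 7)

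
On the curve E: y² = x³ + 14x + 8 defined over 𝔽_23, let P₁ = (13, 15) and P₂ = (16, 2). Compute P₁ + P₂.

(0, 13)

(13, 15) + (16, 2). λ = (2 - 15)/(16 - 13) ≡ 10/3 mod 23. 3⁻¹ ≡ 8 (mod 23) since 3·8 = 24 ≡ 1, so λ ≡ 11.
  x = λ² - 13 - 16 = 121 - 29 ≡ 0; y = λ·(13 - 0) - 15 ≡ 13. → (0, 13)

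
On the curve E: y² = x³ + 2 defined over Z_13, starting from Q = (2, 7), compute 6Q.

Double-and-add on 6 = (110)₂. Start with Q = (2, 7) for the leading 1-bit.
double: tangent at (2, 7): λ = (3·2² + 0)/(2·7) ≡ 12/1. 1⁻¹ ≡ 1 (mod 13), so λ ≡ 12·1 ≡ 12.
  x = λ² - 2 - 2 = 144 - 4 ≡ 10; y = λ·(2 - 10) - 7 ≡ 1. → (10, 1)
add Q: (10, 1) + (2, 7). λ = (7 - 1)/(2 - 10) ≡ 6/5 mod 13. 5⁻¹ ≡ 8 (mod 13), so λ ≡ 9.
  x = λ² - 10 - 2 = 81 - 12 ≡ 4; y = λ·(10 - 4) - 1 ≡ 1. → (4, 1)
double: tangent at (4, 1): λ = (3·4² + 0)/(2·1) ≡ 9/2. 2⁻¹ ≡ 7 (mod 13) since 2·7 = 14 ≡ 1, so λ ≡ 9·7 ≡ 11.
  x = λ² - 4 - 4 = 121 - 8 ≡ 9; y = λ·(4 - 9) - 1 ≡ 9. → (9, 9)

(9, 9)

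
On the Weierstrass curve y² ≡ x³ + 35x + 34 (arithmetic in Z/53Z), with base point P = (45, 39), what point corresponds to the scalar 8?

Repeated addition: build up to 8P.
2P: tangent at (45, 39): λ = (3·45² + 35)/(2·39) ≡ 15/25. 25⁻¹ ≡ 17 (mod 53) since 25·17 = 425 ≡ 1, so λ ≡ 15·17 ≡ 43.
  x = λ² - 45 - 45 = 1849 - 90 ≡ 10; y = λ·(45 - 10) - 39 ≡ 35. → (10, 35)
3P: (10, 35) + (45, 39). λ = (39 - 35)/(45 - 10) ≡ 4/35 mod 53. 35⁻¹ ≡ 50 (mod 53) since 35·50 = 1750 ≡ 1, so λ ≡ 41.
  x = λ² - 10 - 45 = 1681 - 55 ≡ 36; y = λ·(10 - 36) - 35 ≡ 12. → (36, 12)
4P: (36, 12) + (45, 39). λ = (39 - 12)/(45 - 36) ≡ 27/9 mod 53. 9⁻¹ ≡ 6 (mod 53), so λ ≡ 3.
  x = λ² - 36 - 45 = 9 - 81 ≡ 34; y = λ·(36 - 34) - 12 ≡ 47. → (34, 47)
5P: (34, 47) + (45, 39). λ = (39 - 47)/(45 - 34) ≡ 45/11 mod 53. 11⁻¹ ≡ 29 (mod 53), so λ ≡ 33.
  x = λ² - 34 - 45 = 1089 - 79 ≡ 3; y = λ·(34 - 3) - 47 ≡ 22. → (3, 22)
6P: (3, 22) + (45, 39). λ = (39 - 22)/(45 - 3) ≡ 17/42 mod 53. 42⁻¹ ≡ 24 (mod 53), so λ ≡ 37.
  x = λ² - 3 - 45 = 1369 - 48 ≡ 49; y = λ·(3 - 49) - 22 ≡ 25. → (49, 25)
7P: (49, 25) + (45, 39). λ = (39 - 25)/(45 - 49) ≡ 14/49 mod 53. 49⁻¹ ≡ 13 (mod 53) since 49·13 = 637 ≡ 1, so λ ≡ 23.
  x = λ² - 49 - 45 = 529 - 94 ≡ 11; y = λ·(49 - 11) - 25 ≡ 1. → (11, 1)
8P: (11, 1) + (45, 39). λ = (39 - 1)/(45 - 11) ≡ 38/34 mod 53. 34⁻¹ ≡ 39 (mod 53), so λ ≡ 51.
  x = λ² - 11 - 45 = 2601 - 56 ≡ 1; y = λ·(11 - 1) - 1 ≡ 32. → (1, 32)

(1, 32)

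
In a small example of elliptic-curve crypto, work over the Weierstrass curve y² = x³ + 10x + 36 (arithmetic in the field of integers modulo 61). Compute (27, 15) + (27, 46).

O

The two points share x = 27 and their y-coordinates satisfy 15 + 46 ≡ 0 (mod 61), so they are inverses. Their sum is ∞.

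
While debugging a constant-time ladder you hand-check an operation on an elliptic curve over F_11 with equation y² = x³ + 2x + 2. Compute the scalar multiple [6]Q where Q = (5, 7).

Double-and-add on 6 = (110)₂. Start with Q = (5, 7) for the leading 1-bit.
double: tangent at (5, 7): λ = (3·5² + 2)/(2·7) ≡ 0/3. 3⁻¹ ≡ 4 (mod 11) since 3·4 = 12 ≡ 1, so λ ≡ 0·4 ≡ 0.
  x = λ² - 5 - 5 = 0 - 10 ≡ 1; y = λ·(5 - 1) - 7 ≡ 4. → (1, 4)
add Q: (1, 4) + (5, 7). λ = (7 - 4)/(5 - 1) ≡ 3/4 mod 11. 4⁻¹ ≡ 3 (mod 11), so λ ≡ 9.
  x = λ² - 1 - 5 = 81 - 6 ≡ 9; y = λ·(1 - 9) - 4 ≡ 1. → (9, 1)
double: tangent at (9, 1): λ = (3·9² + 2)/(2·1) ≡ 3/2. 2⁻¹ ≡ 6 (mod 11), so λ ≡ 3·6 ≡ 7.
  x = λ² - 9 - 9 = 49 - 18 ≡ 9; y = λ·(9 - 9) - 1 ≡ 10. → (9, 10)

(9, 10)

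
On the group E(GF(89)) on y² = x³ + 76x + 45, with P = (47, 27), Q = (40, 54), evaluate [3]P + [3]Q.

First 3P:
Repeated addition: build up to 3P.
2P: tangent at (47, 27): λ = (3·47² + 76)/(2·27) ≡ 28/54. 54⁻¹ ≡ 61 (mod 89) since 54·61 = 3294 ≡ 1, so λ ≡ 28·61 ≡ 17.
  x = λ² - 47 - 47 = 289 - 94 ≡ 17; y = λ·(47 - 17) - 27 ≡ 38. → (17, 38)
3P: (17, 38) + (47, 27). λ = (27 - 38)/(47 - 17) ≡ 78/30 mod 89. 30⁻¹ ≡ 3 (mod 89) since 30·3 = 90 ≡ 1, so λ ≡ 56.
  x = λ² - 17 - 47 = 3136 - 64 ≡ 46; y = λ·(17 - 46) - 38 ≡ 29. → (46, 29)
3P = (46, 29).
Next 3Q:
Repeated addition: build up to 3Q.
2Q: tangent at (40, 54): λ = (3·40² + 76)/(2·54) ≡ 70/19. 19⁻¹ ≡ 75 (mod 89) since 19·75 = 1425 ≡ 1, so λ ≡ 70·75 ≡ 88.
  x = λ² - 40 - 40 = 7744 - 80 ≡ 10; y = λ·(40 - 10) - 54 ≡ 5. → (10, 5)
3Q: (10, 5) + (40, 54). λ = (54 - 5)/(40 - 10) ≡ 49/30 mod 89. 30⁻¹ ≡ 3 (mod 89) since 30·3 = 90 ≡ 1, so λ ≡ 58.
  x = λ² - 10 - 40 = 3364 - 50 ≡ 21; y = λ·(10 - 21) - 5 ≡ 69. → (21, 69)
3Q = (21, 69).
Finally 3P + 3Q:
(46, 29) + (21, 69). λ = (69 - 29)/(21 - 46) ≡ 40/64 mod 89. 64⁻¹ ≡ 32 (mod 89) since 64·32 = 2048 ≡ 1, so λ ≡ 34.
  x = λ² - 46 - 21 = 1156 - 67 ≡ 21; y = λ·(46 - 21) - 29 ≡ 20. → (21, 20)

(21, 20)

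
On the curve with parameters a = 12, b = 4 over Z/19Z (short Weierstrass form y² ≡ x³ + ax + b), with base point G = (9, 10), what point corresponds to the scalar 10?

Double-and-add on 10 = (1010)₂. Start with G = (9, 10) for the leading 1-bit.
double: tangent at (9, 10): λ = (3·9² + 12)/(2·10) ≡ 8/1. 1⁻¹ ≡ 1 (mod 19) since 1·1 = 1 ≡ 1, so λ ≡ 8·1 ≡ 8.
  x = λ² - 9 - 9 = 64 - 18 ≡ 8; y = λ·(9 - 8) - 10 ≡ 17. → (8, 17)
double: tangent at (8, 17): λ = (3·8² + 12)/(2·17) ≡ 14/15. 15⁻¹ ≡ 14 (mod 19) since 15·14 = 210 ≡ 1, so λ ≡ 14·14 ≡ 6.
  x = λ² - 8 - 8 = 36 - 16 ≡ 1; y = λ·(8 - 1) - 17 ≡ 6. → (1, 6)
add G: (1, 6) + (9, 10). λ = (10 - 6)/(9 - 1) ≡ 4/8 mod 19. 8⁻¹ ≡ 12 (mod 19), so λ ≡ 10.
  x = λ² - 1 - 9 = 100 - 10 ≡ 14; y = λ·(1 - 14) - 6 ≡ 16. → (14, 16)
double: tangent at (14, 16): λ = (3·14² + 12)/(2·16) ≡ 11/13. 13⁻¹ ≡ 3 (mod 19) since 13·3 = 39 ≡ 1, so λ ≡ 11·3 ≡ 14.
  x = λ² - 14 - 14 = 196 - 28 ≡ 16; y = λ·(14 - 16) - 16 ≡ 13. → (16, 13)

(16, 13)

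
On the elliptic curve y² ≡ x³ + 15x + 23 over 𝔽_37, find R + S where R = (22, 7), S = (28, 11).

(22, 7) + (28, 11). λ = (11 - 7)/(28 - 22) ≡ 4/6 mod 37. 6⁻¹ ≡ 31 (mod 37) since 6·31 = 186 ≡ 1, so λ ≡ 13.
  x = λ² - 22 - 28 = 169 - 50 ≡ 8; y = λ·(22 - 8) - 7 ≡ 27. → (8, 27)

(8, 27)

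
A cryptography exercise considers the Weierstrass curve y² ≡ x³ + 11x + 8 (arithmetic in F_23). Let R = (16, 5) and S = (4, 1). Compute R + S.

(16, 5) + (4, 1). λ = (1 - 5)/(4 - 16) ≡ 19/11 mod 23. 11⁻¹ ≡ 21 (mod 23) since 11·21 = 231 ≡ 1, so λ ≡ 8.
  x = λ² - 16 - 4 = 64 - 20 ≡ 21; y = λ·(16 - 21) - 5 ≡ 1. → (21, 1)

(21, 1)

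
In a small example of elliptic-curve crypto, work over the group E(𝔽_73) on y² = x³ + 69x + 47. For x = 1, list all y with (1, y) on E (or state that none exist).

none

x³ + 69x + 47 = 117 ≡ 44 (mod 73).
44 is a non-residue mod 73; no y exists.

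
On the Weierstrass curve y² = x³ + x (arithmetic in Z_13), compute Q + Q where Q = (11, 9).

(4, 4)

tangent at (11, 9): λ = (3·11² + 1)/(2·9) ≡ 0/5. 5⁻¹ ≡ 8 (mod 13), so λ ≡ 0·8 ≡ 0.
  x = λ² - 11 - 11 = 0 - 22 ≡ 4; y = λ·(11 - 4) - 9 ≡ 4. → (4, 4)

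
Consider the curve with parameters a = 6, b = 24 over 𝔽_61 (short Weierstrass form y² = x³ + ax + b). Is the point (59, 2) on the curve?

yes

y² = 2² ≡ 4; x³ + 6x + 24 = 205757 ≡ 4 (mod 61). 4 = 4.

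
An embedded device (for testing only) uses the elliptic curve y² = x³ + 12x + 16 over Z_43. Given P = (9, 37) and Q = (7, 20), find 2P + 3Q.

(16, 2)

First 2P:
Repeated addition: build up to 2P.
2P: tangent at (9, 37): λ = (3·9² + 12)/(2·37) ≡ 40/31. 31⁻¹ ≡ 25 (mod 43) since 31·25 = 775 ≡ 1, so λ ≡ 40·25 ≡ 11.
  x = λ² - 9 - 9 = 121 - 18 ≡ 17; y = λ·(9 - 17) - 37 ≡ 4. → (17, 4)
2P = (17, 4).
Next 3Q:
Repeated addition: build up to 3Q.
2Q: tangent at (7, 20): λ = (3·7² + 12)/(2·20) ≡ 30/40. 40⁻¹ ≡ 14 (mod 43) since 40·14 = 560 ≡ 1, so λ ≡ 30·14 ≡ 33.
  x = λ² - 7 - 7 = 1089 - 14 ≡ 0; y = λ·(7 - 0) - 20 ≡ 39. → (0, 39)
3Q: (0, 39) + (7, 20). λ = (20 - 39)/(7 - 0) ≡ 24/7 mod 43. 7⁻¹ ≡ 37 (mod 43) since 7·37 = 259 ≡ 1, so λ ≡ 28.
  x = λ² - 0 - 7 = 784 - 7 ≡ 3; y = λ·(0 - 3) - 39 ≡ 6. → (3, 6)
3Q = (3, 6).
Finally 2P + 3Q:
(17, 4) + (3, 6). λ = (6 - 4)/(3 - 17) ≡ 2/29 mod 43. 29⁻¹ ≡ 3 (mod 43) since 29·3 = 87 ≡ 1, so λ ≡ 6.
  x = λ² - 17 - 3 = 36 - 20 ≡ 16; y = λ·(17 - 16) - 4 ≡ 2. → (16, 2)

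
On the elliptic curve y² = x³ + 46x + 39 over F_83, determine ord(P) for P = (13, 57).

2P: tangent at (13, 57): λ = (3·13² + 46)/(2·57) ≡ 55/31. 31⁻¹ ≡ 75 (mod 83) since 31·75 = 2325 ≡ 1, so λ ≡ 55·75 ≡ 58.
  x = λ² - 13 - 13 = 3364 - 26 ≡ 18; y = λ·(13 - 18) - 57 ≡ 68. → (18, 68)
3P: (18, 68) + (13, 57). λ = (57 - 68)/(13 - 18) ≡ 72/78 mod 83. 78⁻¹ ≡ 33 (mod 83), so λ ≡ 52.
  x = λ² - 18 - 13 = 2704 - 31 ≡ 17; y = λ·(18 - 17) - 68 ≡ 67. → (17, 67)
4P: (17, 67) + (13, 57). λ = (57 - 67)/(13 - 17) ≡ 73/79 mod 83. 79⁻¹ ≡ 62 (mod 83), so λ ≡ 44.
  x = λ² - 17 - 13 = 1936 - 30 ≡ 80; y = λ·(17 - 80) - 67 ≡ 66. → (80, 66)
5P: (80, 66) + (13, 57). λ = (57 - 66)/(13 - 80) ≡ 74/16 mod 83. 16⁻¹ ≡ 26 (mod 83) since 16·26 = 416 ≡ 1, so λ ≡ 15.
  x = λ² - 80 - 13 = 225 - 93 ≡ 49; y = λ·(80 - 49) - 66 ≡ 67. → (49, 67)
6P: (49, 67) + (13, 57). λ = (57 - 67)/(13 - 49) ≡ 73/47 mod 83. 47⁻¹ ≡ 53 (mod 83), so λ ≡ 51.
  x = λ² - 49 - 13 = 2601 - 62 ≡ 49; y = λ·(49 - 49) - 67 ≡ 16. → (49, 16)
7P: (49, 16) + (13, 57). λ = (57 - 16)/(13 - 49) ≡ 41/47 mod 83. 47⁻¹ ≡ 53 (mod 83), so λ ≡ 15.
  x = λ² - 49 - 13 = 225 - 62 ≡ 80; y = λ·(49 - 80) - 16 ≡ 17. → (80, 17)
8P: (80, 17) + (13, 57). λ = (57 - 17)/(13 - 80) ≡ 40/16 mod 83. 16⁻¹ ≡ 26 (mod 83), so λ ≡ 44.
  x = λ² - 80 - 13 = 1936 - 93 ≡ 17; y = λ·(80 - 17) - 17 ≡ 16. → (17, 16)
9P: (17, 16) + (13, 57). λ = (57 - 16)/(13 - 17) ≡ 41/79 mod 83. 79⁻¹ ≡ 62 (mod 83), so λ ≡ 52.
  x = λ² - 17 - 13 = 2704 - 30 ≡ 18; y = λ·(17 - 18) - 16 ≡ 15. → (18, 15)
10P: (18, 15) + (13, 57). λ = (57 - 15)/(13 - 18) ≡ 42/78 mod 83. 78⁻¹ ≡ 33 (mod 83) since 78·33 = 2574 ≡ 1, so λ ≡ 58.
  x = λ² - 18 - 13 = 3364 - 31 ≡ 13; y = λ·(18 - 13) - 15 ≡ 26. → (13, 26)
11P: (13, 26) + (13, 57): same x and y₁ ≡ -y₂, so the sum is O.
11P = O, so the order is 11.

11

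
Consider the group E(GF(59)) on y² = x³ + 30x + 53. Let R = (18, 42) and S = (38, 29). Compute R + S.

(18, 42) + (38, 29). λ = (29 - 42)/(38 - 18) ≡ 46/20 mod 59. 20⁻¹ ≡ 3 (mod 59) since 20·3 = 60 ≡ 1, so λ ≡ 20.
  x = λ² - 18 - 38 = 400 - 56 ≡ 49; y = λ·(18 - 49) - 42 ≡ 46. → (49, 46)

(49, 46)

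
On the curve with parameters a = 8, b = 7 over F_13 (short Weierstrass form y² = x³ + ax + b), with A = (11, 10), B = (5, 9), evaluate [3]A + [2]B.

(4, 8)

First 3A:
Repeated addition: build up to 3A.
2A: tangent at (11, 10): λ = (3·11² + 8)/(2·10) ≡ 7/7. 7⁻¹ ≡ 2 (mod 13), so λ ≡ 7·2 ≡ 1.
  x = λ² - 11 - 11 = 1 - 22 ≡ 5; y = λ·(11 - 5) - 10 ≡ 9. → (5, 9)
3A: (5, 9) + (11, 10). λ = (10 - 9)/(11 - 5) ≡ 1/6 mod 13. 6⁻¹ ≡ 11 (mod 13), so λ ≡ 11.
  x = λ² - 5 - 11 = 121 - 16 ≡ 1; y = λ·(5 - 1) - 9 ≡ 9. → (1, 9)
3A = (1, 9).
Next 2B:
Repeated addition: build up to 2B.
2B: tangent at (5, 9): λ = (3·5² + 8)/(2·9) ≡ 5/5. 5⁻¹ ≡ 8 (mod 13), so λ ≡ 5·8 ≡ 1.
  x = λ² - 5 - 5 = 1 - 10 ≡ 4; y = λ·(5 - 4) - 9 ≡ 5. → (4, 5)
2B = (4, 5).
Finally 3A + 2B:
(1, 9) + (4, 5). λ = (5 - 9)/(4 - 1) ≡ 9/3 mod 13. 3⁻¹ ≡ 9 (mod 13) since 3·9 = 27 ≡ 1, so λ ≡ 3.
  x = λ² - 1 - 4 = 9 - 5 ≡ 4; y = λ·(1 - 4) - 9 ≡ 8. → (4, 8)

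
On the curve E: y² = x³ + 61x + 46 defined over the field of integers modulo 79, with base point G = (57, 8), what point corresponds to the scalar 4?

(68, 16)

Double-and-add on 4 = (100)₂. Start with G = (57, 8) for the leading 1-bit.
double: tangent at (57, 8): λ = (3·57² + 61)/(2·8) ≡ 12/16. 16⁻¹ ≡ 5 (mod 79), so λ ≡ 12·5 ≡ 60.
  x = λ² - 57 - 57 = 3600 - 114 ≡ 10; y = λ·(57 - 10) - 8 ≡ 47. → (10, 47)
double: tangent at (10, 47): λ = (3·10² + 61)/(2·47) ≡ 45/15. 15⁻¹ ≡ 58 (mod 79) since 15·58 = 870 ≡ 1, so λ ≡ 45·58 ≡ 3.
  x = λ² - 10 - 10 = 9 - 20 ≡ 68; y = λ·(10 - 68) - 47 ≡ 16. → (68, 16)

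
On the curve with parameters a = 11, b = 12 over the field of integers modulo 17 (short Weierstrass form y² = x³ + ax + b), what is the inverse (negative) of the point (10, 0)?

-(10, 0) = (10, -0 mod 17) = (10, 0).

(10, 0)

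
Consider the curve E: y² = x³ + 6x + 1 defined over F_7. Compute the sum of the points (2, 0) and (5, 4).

(2, 0) + (5, 4). λ = (4 - 0)/(5 - 2) ≡ 4/3 mod 7. 3⁻¹ ≡ 5 (mod 7) since 3·5 = 15 ≡ 1, so λ ≡ 6.
  x = λ² - 2 - 5 = 36 - 7 ≡ 1; y = λ·(2 - 1) - 0 ≡ 6. → (1, 6)

(1, 6)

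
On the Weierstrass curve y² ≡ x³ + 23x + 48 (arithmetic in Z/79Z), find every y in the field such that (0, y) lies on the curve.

none

x³ + 23x + 48 = 48 ≡ 48 (mod 79).
48 is a non-residue mod 79; no y exists.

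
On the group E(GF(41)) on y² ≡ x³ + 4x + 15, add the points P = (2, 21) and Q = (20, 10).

(40, 25)

(2, 21) + (20, 10). λ = (10 - 21)/(20 - 2) ≡ 30/18 mod 41. 18⁻¹ ≡ 16 (mod 41) since 18·16 = 288 ≡ 1, so λ ≡ 29.
  x = λ² - 2 - 20 = 841 - 22 ≡ 40; y = λ·(2 - 40) - 21 ≡ 25. → (40, 25)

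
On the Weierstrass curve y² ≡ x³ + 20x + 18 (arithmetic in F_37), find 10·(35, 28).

(5, 24)

Write P = (35, 28).
Double-and-add on 10 = (1010)₂. Start with P = (35, 28) for the leading 1-bit.
double: tangent at (35, 28): λ = (3·35² + 20)/(2·28) ≡ 32/19. 19⁻¹ ≡ 2 (mod 37), so λ ≡ 32·2 ≡ 27.
  x = λ² - 35 - 35 = 729 - 70 ≡ 30; y = λ·(35 - 30) - 28 ≡ 33. → (30, 33)
double: tangent at (30, 33): λ = (3·30² + 20)/(2·33) ≡ 19/29. 29⁻¹ ≡ 23 (mod 37), so λ ≡ 19·23 ≡ 30.
  x = λ² - 30 - 30 = 900 - 60 ≡ 26; y = λ·(30 - 26) - 33 ≡ 13. → (26, 13)
add P: (26, 13) + (35, 28). λ = (28 - 13)/(35 - 26) ≡ 15/9 mod 37. 9⁻¹ ≡ 33 (mod 37) since 9·33 = 297 ≡ 1, so λ ≡ 14.
  x = λ² - 26 - 35 = 196 - 61 ≡ 24; y = λ·(26 - 24) - 13 ≡ 15. → (24, 15)
double: tangent at (24, 15): λ = (3·24² + 20)/(2·15) ≡ 9/30. 30⁻¹ ≡ 21 (mod 37), so λ ≡ 9·21 ≡ 4.
  x = λ² - 24 - 24 = 16 - 48 ≡ 5; y = λ·(24 - 5) - 15 ≡ 24. → (5, 24)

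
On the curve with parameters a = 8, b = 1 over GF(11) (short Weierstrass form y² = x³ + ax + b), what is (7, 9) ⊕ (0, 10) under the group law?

(2, 6)

(7, 9) + (0, 10). λ = (10 - 9)/(0 - 7) ≡ 1/4 mod 11. 4⁻¹ ≡ 3 (mod 11) since 4·3 = 12 ≡ 1, so λ ≡ 3.
  x = λ² - 7 - 0 = 9 - 7 ≡ 2; y = λ·(7 - 2) - 9 ≡ 6. → (2, 6)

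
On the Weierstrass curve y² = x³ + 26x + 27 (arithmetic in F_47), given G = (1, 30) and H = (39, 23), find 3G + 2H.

First 3G:
Repeated addition: build up to 3G.
2G: tangent at (1, 30): λ = (3·1² + 26)/(2·30) ≡ 29/13. 13⁻¹ ≡ 29 (mod 47) since 13·29 = 377 ≡ 1, so λ ≡ 29·29 ≡ 42.
  x = λ² - 1 - 1 = 1764 - 2 ≡ 23; y = λ·(1 - 23) - 30 ≡ 33. → (23, 33)
3G: (23, 33) + (1, 30). λ = (30 - 33)/(1 - 23) ≡ 44/25 mod 47. 25⁻¹ ≡ 32 (mod 47), so λ ≡ 45.
  x = λ² - 23 - 1 = 2025 - 24 ≡ 27; y = λ·(23 - 27) - 33 ≡ 22. → (27, 22)
3G = (27, 22).
Next 2H:
Repeated addition: build up to 2H.
2H: tangent at (39, 23): λ = (3·39² + 26)/(2·23) ≡ 30/46. 46⁻¹ ≡ 46 (mod 47), so λ ≡ 30·46 ≡ 17.
  x = λ² - 39 - 39 = 289 - 78 ≡ 23; y = λ·(39 - 23) - 23 ≡ 14. → (23, 14)
2H = (23, 14).
Finally 3G + 2H:
(27, 22) + (23, 14). λ = (14 - 22)/(23 - 27) ≡ 39/43 mod 47. 43⁻¹ ≡ 35 (mod 47), so λ ≡ 2.
  x = λ² - 27 - 23 = 4 - 50 ≡ 1; y = λ·(27 - 1) - 22 ≡ 30. → (1, 30)

(1, 30)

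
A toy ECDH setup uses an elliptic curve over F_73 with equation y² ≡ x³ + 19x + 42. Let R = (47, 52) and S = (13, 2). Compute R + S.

(47, 52) + (13, 2). λ = (2 - 52)/(13 - 47) ≡ 23/39 mod 73. 39⁻¹ ≡ 15 (mod 73), so λ ≡ 53.
  x = λ² - 47 - 13 = 2809 - 60 ≡ 48; y = λ·(47 - 48) - 52 ≡ 41. → (48, 41)

(48, 41)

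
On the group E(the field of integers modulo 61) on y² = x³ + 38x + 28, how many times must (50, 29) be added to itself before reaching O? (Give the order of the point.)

2P: tangent at (50, 29): λ = (3·50² + 38)/(2·29) ≡ 35/58. 58⁻¹ ≡ 20 (mod 61) since 58·20 = 1160 ≡ 1, so λ ≡ 35·20 ≡ 29.
  x = λ² - 50 - 50 = 841 - 100 ≡ 9; y = λ·(50 - 9) - 29 ≡ 1. → (9, 1)
3P: (9, 1) + (50, 29). λ = (29 - 1)/(50 - 9) ≡ 28/41 mod 61. 41⁻¹ ≡ 3 (mod 61) since 41·3 = 123 ≡ 1, so λ ≡ 23.
  x = λ² - 9 - 50 = 529 - 59 ≡ 43; y = λ·(9 - 43) - 1 ≡ 10. → (43, 10)
4P: (43, 10) + (50, 29). λ = (29 - 10)/(50 - 43) ≡ 19/7 mod 61. 7⁻¹ ≡ 35 (mod 61), so λ ≡ 55.
  x = λ² - 43 - 50 = 3025 - 93 ≡ 4; y = λ·(43 - 4) - 10 ≡ 0. → (4, 0)
5P: (4, 0) + (50, 29). λ = (29 - 0)/(50 - 4) ≡ 29/46 mod 61. 46⁻¹ ≡ 4 (mod 61) since 46·4 = 184 ≡ 1, so λ ≡ 55.
  x = λ² - 4 - 50 = 3025 - 54 ≡ 43; y = λ·(4 - 43) - 0 ≡ 51. → (43, 51)
6P: (43, 51) + (50, 29). λ = (29 - 51)/(50 - 43) ≡ 39/7 mod 61. 7⁻¹ ≡ 35 (mod 61), so λ ≡ 23.
  x = λ² - 43 - 50 = 529 - 93 ≡ 9; y = λ·(43 - 9) - 51 ≡ 60. → (9, 60)
7P: (9, 60) + (50, 29). λ = (29 - 60)/(50 - 9) ≡ 30/41 mod 61. 41⁻¹ ≡ 3 (mod 61), so λ ≡ 29.
  x = λ² - 9 - 50 = 841 - 59 ≡ 50; y = λ·(9 - 50) - 60 ≡ 32. → (50, 32)
8P: (50, 32) + (50, 29): same x and y₁ ≡ -y₂, so the sum is O.
8P = O, so the order is 8.

8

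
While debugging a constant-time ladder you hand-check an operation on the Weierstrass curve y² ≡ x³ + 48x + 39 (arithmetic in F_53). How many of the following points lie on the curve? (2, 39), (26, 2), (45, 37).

(2, 39): 39² ≡ 37, rhs ≡ 37 → on.
(26, 2): 2² ≡ 4, rhs ≡ 48 → off.
(45, 37): 37² ≡ 44, rhs ≡ 44 → on.

2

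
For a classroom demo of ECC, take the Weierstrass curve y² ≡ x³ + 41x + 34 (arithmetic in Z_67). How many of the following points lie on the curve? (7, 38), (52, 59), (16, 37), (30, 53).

(7, 38): 38² ≡ 37, rhs ≡ 61 → off.
(52, 59): 59² ≡ 64, rhs ≡ 64 → on.
(16, 37): 37² ≡ 29, rhs ≡ 29 → on.
(30, 53): 53² ≡ 62, rhs ≡ 57 → off.

2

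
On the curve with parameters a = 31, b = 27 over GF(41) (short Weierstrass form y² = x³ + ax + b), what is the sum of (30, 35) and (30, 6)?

The two points share x = 30 and their y-coordinates satisfy 35 + 6 ≡ 0 (mod 41), so they are inverses. Their sum is the point at infinity.

O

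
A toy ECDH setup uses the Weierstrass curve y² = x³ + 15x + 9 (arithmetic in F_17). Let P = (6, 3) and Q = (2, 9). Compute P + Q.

(6, 3) + (2, 9). λ = (9 - 3)/(2 - 6) ≡ 6/13 mod 17. 13⁻¹ ≡ 4 (mod 17), so λ ≡ 7.
  x = λ² - 6 - 2 = 49 - 8 ≡ 7; y = λ·(6 - 7) - 3 ≡ 7. → (7, 7)

(7, 7)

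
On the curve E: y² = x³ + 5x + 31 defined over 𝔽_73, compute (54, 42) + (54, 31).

The two points share x = 54 and their y-coordinates satisfy 42 + 31 ≡ 0 (mod 73), so they are inverses. Their sum is the point at infinity.

O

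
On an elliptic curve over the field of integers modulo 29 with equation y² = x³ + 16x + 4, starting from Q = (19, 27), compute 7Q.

Double-and-add on 7 = (111)₂. Start with Q = (19, 27) for the leading 1-bit.
double: tangent at (19, 27): λ = (3·19² + 16)/(2·27) ≡ 26/25. 25⁻¹ ≡ 7 (mod 29) since 25·7 = 175 ≡ 1, so λ ≡ 26·7 ≡ 8.
  x = λ² - 19 - 19 = 64 - 38 ≡ 26; y = λ·(19 - 26) - 27 ≡ 4. → (26, 4)
add Q: (26, 4) + (19, 27). λ = (27 - 4)/(19 - 26) ≡ 23/22 mod 29. 22⁻¹ ≡ 4 (mod 29), so λ ≡ 5.
  x = λ² - 26 - 19 = 25 - 45 ≡ 9; y = λ·(26 - 9) - 4 ≡ 23. → (9, 23)
double: tangent at (9, 23): λ = (3·9² + 16)/(2·23) ≡ 27/17. 17⁻¹ ≡ 12 (mod 29) since 17·12 = 204 ≡ 1, so λ ≡ 27·12 ≡ 5.
  x = λ² - 9 - 9 = 25 - 18 ≡ 7; y = λ·(9 - 7) - 23 ≡ 16. → (7, 16)
add Q: (7, 16) + (19, 27). λ = (27 - 16)/(19 - 7) ≡ 11/12 mod 29. 12⁻¹ ≡ 17 (mod 29) since 12·17 = 204 ≡ 1, so λ ≡ 13.
  x = λ² - 7 - 19 = 169 - 26 ≡ 27; y = λ·(7 - 27) - 16 ≡ 14. → (27, 14)

(27, 14)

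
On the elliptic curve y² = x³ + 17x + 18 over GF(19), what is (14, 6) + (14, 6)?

tangent at (14, 6): λ = (3·14² + 17)/(2·6) ≡ 16/12. 12⁻¹ ≡ 8 (mod 19), so λ ≡ 16·8 ≡ 14.
  x = λ² - 14 - 14 = 196 - 28 ≡ 16; y = λ·(14 - 16) - 6 ≡ 4. → (16, 4)

(16, 4)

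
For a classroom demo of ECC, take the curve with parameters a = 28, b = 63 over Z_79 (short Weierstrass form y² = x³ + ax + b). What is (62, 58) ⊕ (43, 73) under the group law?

(58, 22)

(62, 58) + (43, 73). λ = (73 - 58)/(43 - 62) ≡ 15/60 mod 79. 60⁻¹ ≡ 54 (mod 79) since 60·54 = 3240 ≡ 1, so λ ≡ 20.
  x = λ² - 62 - 43 = 400 - 105 ≡ 58; y = λ·(62 - 58) - 58 ≡ 22. → (58, 22)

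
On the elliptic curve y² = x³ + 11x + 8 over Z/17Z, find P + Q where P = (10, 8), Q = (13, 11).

(12, 7)

(10, 8) + (13, 11). λ = (11 - 8)/(13 - 10) ≡ 3/3 mod 17. 3⁻¹ ≡ 6 (mod 17), so λ ≡ 1.
  x = λ² - 10 - 13 = 1 - 23 ≡ 12; y = λ·(10 - 12) - 8 ≡ 7. → (12, 7)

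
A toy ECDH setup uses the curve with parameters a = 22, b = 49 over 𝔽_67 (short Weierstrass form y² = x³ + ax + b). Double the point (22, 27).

tangent at (22, 27): λ = (3·22² + 22)/(2·27) ≡ 0/54. 54⁻¹ ≡ 36 (mod 67), so λ ≡ 0·36 ≡ 0.
  x = λ² - 22 - 22 = 0 - 44 ≡ 23; y = λ·(22 - 23) - 27 ≡ 40. → (23, 40)

(23, 40)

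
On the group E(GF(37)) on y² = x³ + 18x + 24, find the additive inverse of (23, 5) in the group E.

(23, 32)

-(23, 5) = (23, -5 mod 37) = (23, 32).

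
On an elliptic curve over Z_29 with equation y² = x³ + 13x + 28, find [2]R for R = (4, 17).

tangent at (4, 17): λ = (3·4² + 13)/(2·17) ≡ 3/5. 5⁻¹ ≡ 6 (mod 29), so λ ≡ 3·6 ≡ 18.
  x = λ² - 4 - 4 = 324 - 8 ≡ 26; y = λ·(4 - 26) - 17 ≡ 22. → (26, 22)

(26, 22)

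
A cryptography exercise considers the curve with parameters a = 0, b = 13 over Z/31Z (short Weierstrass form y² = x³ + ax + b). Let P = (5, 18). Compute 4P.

(5, 13)

Repeated addition: build up to 4P.
2P: tangent at (5, 18): λ = (3·5² + 0)/(2·18) ≡ 13/5. 5⁻¹ ≡ 25 (mod 31), so λ ≡ 13·25 ≡ 15.
  x = λ² - 5 - 5 = 225 - 10 ≡ 29; y = λ·(5 - 29) - 18 ≡ 25. → (29, 25)
3P: (29, 25) + (5, 18). λ = (18 - 25)/(5 - 29) ≡ 24/7 mod 31. 7⁻¹ ≡ 9 (mod 31), so λ ≡ 30.
  x = λ² - 29 - 5 = 900 - 34 ≡ 29; y = λ·(29 - 29) - 25 ≡ 6. → (29, 6)
4P: (29, 6) + (5, 18). λ = (18 - 6)/(5 - 29) ≡ 12/7 mod 31. 7⁻¹ ≡ 9 (mod 31), so λ ≡ 15.
  x = λ² - 29 - 5 = 225 - 34 ≡ 5; y = λ·(29 - 5) - 6 ≡ 13. → (5, 13)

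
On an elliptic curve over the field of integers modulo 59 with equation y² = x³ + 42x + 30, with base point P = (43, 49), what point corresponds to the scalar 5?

(4, 12)

Repeated addition: build up to 5P.
2P: tangent at (43, 49): λ = (3·43² + 42)/(2·49) ≡ 43/39. 39⁻¹ ≡ 56 (mod 59), so λ ≡ 43·56 ≡ 48.
  x = λ² - 43 - 43 = 2304 - 86 ≡ 35; y = λ·(43 - 35) - 49 ≡ 40. → (35, 40)
3P: (35, 40) + (43, 49). λ = (49 - 40)/(43 - 35) ≡ 9/8 mod 59. 8⁻¹ ≡ 37 (mod 59), so λ ≡ 38.
  x = λ² - 35 - 43 = 1444 - 78 ≡ 9; y = λ·(35 - 9) - 40 ≡ 4. → (9, 4)
4P: (9, 4) + (43, 49). λ = (49 - 4)/(43 - 9) ≡ 45/34 mod 59. 34⁻¹ ≡ 33 (mod 59), so λ ≡ 10.
  x = λ² - 9 - 43 = 100 - 52 ≡ 48; y = λ·(9 - 48) - 4 ≡ 19. → (48, 19)
5P: (48, 19) + (43, 49). λ = (49 - 19)/(43 - 48) ≡ 30/54 mod 59. 54⁻¹ ≡ 47 (mod 59), so λ ≡ 53.
  x = λ² - 48 - 43 = 2809 - 91 ≡ 4; y = λ·(48 - 4) - 19 ≡ 12. → (4, 12)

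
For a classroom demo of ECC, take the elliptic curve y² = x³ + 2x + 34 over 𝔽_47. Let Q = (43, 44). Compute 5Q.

(23, 36)

Repeated addition: build up to 5Q.
2Q: tangent at (43, 44): λ = (3·43² + 2)/(2·44) ≡ 3/41. 41⁻¹ ≡ 39 (mod 47) since 41·39 = 1599 ≡ 1, so λ ≡ 3·39 ≡ 23.
  x = λ² - 43 - 43 = 529 - 86 ≡ 20; y = λ·(43 - 20) - 44 ≡ 15. → (20, 15)
3Q: (20, 15) + (43, 44). λ = (44 - 15)/(43 - 20) ≡ 29/23 mod 47. 23⁻¹ ≡ 45 (mod 47), so λ ≡ 36.
  x = λ² - 20 - 43 = 1296 - 63 ≡ 11; y = λ·(20 - 11) - 15 ≡ 27. → (11, 27)
4Q: (11, 27) + (43, 44). λ = (44 - 27)/(43 - 11) ≡ 17/32 mod 47. 32⁻¹ ≡ 25 (mod 47), so λ ≡ 2.
  x = λ² - 11 - 43 = 4 - 54 ≡ 44; y = λ·(11 - 44) - 27 ≡ 1. → (44, 1)
5Q: (44, 1) + (43, 44). λ = (44 - 1)/(43 - 44) ≡ 43/46 mod 47. 46⁻¹ ≡ 46 (mod 47), so λ ≡ 4.
  x = λ² - 44 - 43 = 16 - 87 ≡ 23; y = λ·(44 - 23) - 1 ≡ 36. → (23, 36)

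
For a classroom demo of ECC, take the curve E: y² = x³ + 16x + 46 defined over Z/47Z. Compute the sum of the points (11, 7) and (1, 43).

(11, 7) + (1, 43). λ = (43 - 7)/(1 - 11) ≡ 36/37 mod 47. 37⁻¹ ≡ 14 (mod 47) since 37·14 = 518 ≡ 1, so λ ≡ 34.
  x = λ² - 11 - 1 = 1156 - 12 ≡ 16; y = λ·(11 - 16) - 7 ≡ 11. → (16, 11)

(16, 11)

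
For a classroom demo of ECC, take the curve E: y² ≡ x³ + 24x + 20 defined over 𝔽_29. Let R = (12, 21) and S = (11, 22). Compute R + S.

(7, 3)

(12, 21) + (11, 22). λ = (22 - 21)/(11 - 12) ≡ 1/28 mod 29. 28⁻¹ ≡ 28 (mod 29) since 28·28 = 784 ≡ 1, so λ ≡ 28.
  x = λ² - 12 - 11 = 784 - 23 ≡ 7; y = λ·(12 - 7) - 21 ≡ 3. → (7, 3)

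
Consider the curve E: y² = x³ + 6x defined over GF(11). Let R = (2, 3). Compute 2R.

(5, 10)

tangent at (2, 3): λ = (3·2² + 6)/(2·3) ≡ 7/6. 6⁻¹ ≡ 2 (mod 11) since 6·2 = 12 ≡ 1, so λ ≡ 7·2 ≡ 3.
  x = λ² - 2 - 2 = 9 - 4 ≡ 5; y = λ·(2 - 5) - 3 ≡ 10. → (5, 10)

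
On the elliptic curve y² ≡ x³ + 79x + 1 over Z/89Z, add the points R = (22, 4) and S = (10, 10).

(35, 47)

(22, 4) + (10, 10). λ = (10 - 4)/(10 - 22) ≡ 6/77 mod 89. 77⁻¹ ≡ 37 (mod 89), so λ ≡ 44.
  x = λ² - 22 - 10 = 1936 - 32 ≡ 35; y = λ·(22 - 35) - 4 ≡ 47. → (35, 47)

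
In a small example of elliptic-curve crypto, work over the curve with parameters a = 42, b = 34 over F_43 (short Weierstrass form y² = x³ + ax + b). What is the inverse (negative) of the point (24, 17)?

(24, 26)

-(24, 17) = (24, -17 mod 43) = (24, 26).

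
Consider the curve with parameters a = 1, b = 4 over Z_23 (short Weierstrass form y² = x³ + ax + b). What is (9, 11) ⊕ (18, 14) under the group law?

(14, 18)

(9, 11) + (18, 14). λ = (14 - 11)/(18 - 9) ≡ 3/9 mod 23. 9⁻¹ ≡ 18 (mod 23) since 9·18 = 162 ≡ 1, so λ ≡ 8.
  x = λ² - 9 - 18 = 64 - 27 ≡ 14; y = λ·(9 - 14) - 11 ≡ 18. → (14, 18)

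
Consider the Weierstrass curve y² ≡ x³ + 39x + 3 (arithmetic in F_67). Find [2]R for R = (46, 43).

tangent at (46, 43): λ = (3·46² + 39)/(2·43) ≡ 22/19. 19⁻¹ ≡ 60 (mod 67), so λ ≡ 22·60 ≡ 47.
  x = λ² - 46 - 46 = 2209 - 92 ≡ 40; y = λ·(46 - 40) - 43 ≡ 38. → (40, 38)

(40, 38)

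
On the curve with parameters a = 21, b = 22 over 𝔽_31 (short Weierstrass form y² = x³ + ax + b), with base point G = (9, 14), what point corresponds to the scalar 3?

Repeated addition: build up to 3G.
2G: tangent at (9, 14): λ = (3·9² + 21)/(2·14) ≡ 16/28. 28⁻¹ ≡ 10 (mod 31) since 28·10 = 280 ≡ 1, so λ ≡ 16·10 ≡ 5.
  x = λ² - 9 - 9 = 25 - 18 ≡ 7; y = λ·(9 - 7) - 14 ≡ 27. → (7, 27)
3G: (7, 27) + (9, 14). λ = (14 - 27)/(9 - 7) ≡ 18/2 mod 31. 2⁻¹ ≡ 16 (mod 31) since 2·16 = 32 ≡ 1, so λ ≡ 9.
  x = λ² - 7 - 9 = 81 - 16 ≡ 3; y = λ·(7 - 3) - 27 ≡ 9. → (3, 9)

(3, 9)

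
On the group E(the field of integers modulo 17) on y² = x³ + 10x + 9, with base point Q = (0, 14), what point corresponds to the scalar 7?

(16, 7)

Repeated addition: build up to 7Q.
2Q: tangent at (0, 14): λ = (3·0² + 10)/(2·14) ≡ 10/11. 11⁻¹ ≡ 14 (mod 17), so λ ≡ 10·14 ≡ 4.
  x = λ² - 0 - 0 = 16 - 0 ≡ 16; y = λ·(0 - 16) - 14 ≡ 7. → (16, 7)
3Q: (16, 7) + (0, 14). λ = (14 - 7)/(0 - 16) ≡ 7/1 mod 17. 1⁻¹ ≡ 1 (mod 17), so λ ≡ 7.
  x = λ² - 16 - 0 = 49 - 16 ≡ 16; y = λ·(16 - 16) - 7 ≡ 10. → (16, 10)
4Q: (16, 10) + (0, 14). λ = (14 - 10)/(0 - 16) ≡ 4/1 mod 17. 1⁻¹ ≡ 1 (mod 17) since 1·1 = 1 ≡ 1, so λ ≡ 4.
  x = λ² - 16 - 0 = 16 - 16 ≡ 0; y = λ·(16 - 0) - 10 ≡ 3. → (0, 3)
5Q: (0, 3) + (0, 14): same x and y₁ ≡ -y₂, so the sum is the point at infinity.
6Q: the point at infinity + (0, 14) = (0, 14) (identity).
7Q: tangent at (0, 14): λ = (3·0² + 10)/(2·14) ≡ 10/11. 11⁻¹ ≡ 14 (mod 17), so λ ≡ 10·14 ≡ 4.
  x = λ² - 0 - 0 = 16 - 0 ≡ 16; y = λ·(0 - 16) - 14 ≡ 7. → (16, 7)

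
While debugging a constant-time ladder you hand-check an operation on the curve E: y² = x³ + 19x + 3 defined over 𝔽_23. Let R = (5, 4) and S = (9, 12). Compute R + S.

(5, 4) + (9, 12). λ = (12 - 4)/(9 - 5) ≡ 8/4 mod 23. 4⁻¹ ≡ 6 (mod 23), so λ ≡ 2.
  x = λ² - 5 - 9 = 4 - 14 ≡ 13; y = λ·(5 - 13) - 4 ≡ 3. → (13, 3)

(13, 3)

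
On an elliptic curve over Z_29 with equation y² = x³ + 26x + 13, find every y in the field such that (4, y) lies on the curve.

x³ + 26x + 13 = 181 ≡ 7 (mod 29).
Square roots of 7 mod 29: 6 and 23 (since 6² = 36 ≡ 7).

6, 23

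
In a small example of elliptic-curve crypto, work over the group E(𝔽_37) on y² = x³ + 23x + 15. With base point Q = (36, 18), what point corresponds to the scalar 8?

(6, 6)

Double-and-add on 8 = (1000)₂. Start with Q = (36, 18) for the leading 1-bit.
double: tangent at (36, 18): λ = (3·36² + 23)/(2·18) ≡ 26/36. 36⁻¹ ≡ 36 (mod 37), so λ ≡ 26·36 ≡ 11.
  x = λ² - 36 - 36 = 121 - 72 ≡ 12; y = λ·(36 - 12) - 18 ≡ 24. → (12, 24)
double: tangent at (12, 24): λ = (3·12² + 23)/(2·24) ≡ 11/11. 11⁻¹ ≡ 27 (mod 37), so λ ≡ 11·27 ≡ 1.
  x = λ² - 12 - 12 = 1 - 24 ≡ 14; y = λ·(12 - 14) - 24 ≡ 11. → (14, 11)
double: tangent at (14, 11): λ = (3·14² + 23)/(2·11) ≡ 19/22. 22⁻¹ ≡ 32 (mod 37), so λ ≡ 19·32 ≡ 16.
  x = λ² - 14 - 14 = 256 - 28 ≡ 6; y = λ·(14 - 6) - 11 ≡ 6. → (6, 6)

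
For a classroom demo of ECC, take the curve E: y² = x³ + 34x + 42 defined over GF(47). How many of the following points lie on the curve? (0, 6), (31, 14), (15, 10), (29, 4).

1

(0, 6): 6² ≡ 36, rhs ≡ 42 → off.
(31, 14): 14² ≡ 8, rhs ≡ 8 → on.
(15, 10): 10² ≡ 6, rhs ≡ 26 → off.
(29, 4): 4² ≡ 16, rhs ≡ 37 → off.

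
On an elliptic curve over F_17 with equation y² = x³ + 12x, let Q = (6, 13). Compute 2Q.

tangent at (6, 13): λ = (3·6² + 12)/(2·13) ≡ 1/9. 9⁻¹ ≡ 2 (mod 17), so λ ≡ 1·2 ≡ 2.
  x = λ² - 6 - 6 = 4 - 12 ≡ 9; y = λ·(6 - 9) - 13 ≡ 15. → (9, 15)

(9, 15)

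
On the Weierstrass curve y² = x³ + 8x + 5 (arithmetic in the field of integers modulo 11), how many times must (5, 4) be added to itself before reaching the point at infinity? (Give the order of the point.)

3

2P: tangent at (5, 4): λ = (3·5² + 8)/(2·4) ≡ 6/8. 8⁻¹ ≡ 7 (mod 11) since 8·7 = 56 ≡ 1, so λ ≡ 6·7 ≡ 9.
  x = λ² - 5 - 5 = 81 - 10 ≡ 5; y = λ·(5 - 5) - 4 ≡ 7. → (5, 7)
3P: (5, 7) + (5, 4): same x and y₁ ≡ -y₂, so the sum is the point at infinity.
3P = the point at infinity, so the order is 3.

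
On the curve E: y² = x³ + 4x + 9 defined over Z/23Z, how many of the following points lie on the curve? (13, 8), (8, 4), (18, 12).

(13, 8): 8² ≡ 18, rhs ≡ 4 → off.
(8, 4): 4² ≡ 16, rhs ≡ 1 → off.
(18, 12): 12² ≡ 6, rhs ≡ 2 → off.

0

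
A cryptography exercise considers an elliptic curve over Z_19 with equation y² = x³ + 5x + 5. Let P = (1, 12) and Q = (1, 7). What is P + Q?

O

The two points share x = 1 and their y-coordinates satisfy 12 + 7 ≡ 0 (mod 19), so they are inverses. Their sum is O.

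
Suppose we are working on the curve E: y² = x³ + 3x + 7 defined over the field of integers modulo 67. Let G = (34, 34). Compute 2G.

tangent at (34, 34): λ = (3·34² + 3)/(2·34) ≡ 54/1. 1⁻¹ ≡ 1 (mod 67) since 1·1 = 1 ≡ 1, so λ ≡ 54·1 ≡ 54.
  x = λ² - 34 - 34 = 2916 - 68 ≡ 34; y = λ·(34 - 34) - 34 ≡ 33. → (34, 33)

(34, 33)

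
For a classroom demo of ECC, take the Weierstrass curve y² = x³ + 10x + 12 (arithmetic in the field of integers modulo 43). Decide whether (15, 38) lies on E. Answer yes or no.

y² = 38² ≡ 25; x³ + 10x + 12 = 3537 ≡ 11 (mod 43). 25 ≠ 11.

no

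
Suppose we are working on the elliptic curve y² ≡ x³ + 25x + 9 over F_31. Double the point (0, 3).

(1, 29)

tangent at (0, 3): λ = (3·0² + 25)/(2·3) ≡ 25/6. 6⁻¹ ≡ 26 (mod 31), so λ ≡ 25·26 ≡ 30.
  x = λ² - 0 - 0 = 900 - 0 ≡ 1; y = λ·(0 - 1) - 3 ≡ 29. → (1, 29)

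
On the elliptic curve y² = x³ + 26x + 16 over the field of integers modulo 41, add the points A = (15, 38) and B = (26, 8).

(15, 38) + (26, 8). λ = (8 - 38)/(26 - 15) ≡ 11/11 mod 41. 11⁻¹ ≡ 15 (mod 41), so λ ≡ 1.
  x = λ² - 15 - 26 = 1 - 41 ≡ 1; y = λ·(15 - 1) - 38 ≡ 17. → (1, 17)

(1, 17)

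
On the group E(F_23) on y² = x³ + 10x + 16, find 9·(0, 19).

Write Q = (0, 19).
Repeated addition: build up to 9Q.
2Q: tangent at (0, 19): λ = (3·0² + 10)/(2·19) ≡ 10/15. 15⁻¹ ≡ 20 (mod 23) since 15·20 = 300 ≡ 1, so λ ≡ 10·20 ≡ 16.
  x = λ² - 0 - 0 = 256 - 0 ≡ 3; y = λ·(0 - 3) - 19 ≡ 2. → (3, 2)
3Q: (3, 2) + (0, 19). λ = (19 - 2)/(0 - 3) ≡ 17/20 mod 23. 20⁻¹ ≡ 15 (mod 23) since 20·15 = 300 ≡ 1, so λ ≡ 2.
  x = λ² - 3 - 0 = 4 - 3 ≡ 1; y = λ·(3 - 1) - 2 ≡ 2. → (1, 2)
4Q: (1, 2) + (0, 19). λ = (19 - 2)/(0 - 1) ≡ 17/22 mod 23. 22⁻¹ ≡ 22 (mod 23) since 22·22 = 484 ≡ 1, so λ ≡ 6.
  x = λ² - 1 - 0 = 36 - 1 ≡ 12; y = λ·(1 - 12) - 2 ≡ 1. → (12, 1)
5Q: (12, 1) + (0, 19). λ = (19 - 1)/(0 - 12) ≡ 18/11 mod 23. 11⁻¹ ≡ 21 (mod 23) since 11·21 = 231 ≡ 1, so λ ≡ 10.
  x = λ² - 12 - 0 = 100 - 12 ≡ 19; y = λ·(12 - 19) - 1 ≡ 21. → (19, 21)
6Q: (19, 21) + (0, 19). λ = (19 - 21)/(0 - 19) ≡ 21/4 mod 23. 4⁻¹ ≡ 6 (mod 23) since 4·6 = 24 ≡ 1, so λ ≡ 11.
  x = λ² - 19 - 0 = 121 - 19 ≡ 10; y = λ·(19 - 10) - 21 ≡ 9. → (10, 9)
7Q: (10, 9) + (0, 19). λ = (19 - 9)/(0 - 10) ≡ 10/13 mod 23. 13⁻¹ ≡ 16 (mod 23) since 13·16 = 208 ≡ 1, so λ ≡ 22.
  x = λ² - 10 - 0 = 484 - 10 ≡ 14; y = λ·(10 - 14) - 9 ≡ 18. → (14, 18)
8Q: (14, 18) + (0, 19). λ = (19 - 18)/(0 - 14) ≡ 1/9 mod 23. 9⁻¹ ≡ 18 (mod 23) since 9·18 = 162 ≡ 1, so λ ≡ 18.
  x = λ² - 14 - 0 = 324 - 14 ≡ 11; y = λ·(14 - 11) - 18 ≡ 13. → (11, 13)
9Q: (11, 13) + (0, 19). λ = (19 - 13)/(0 - 11) ≡ 6/12 mod 23. 12⁻¹ ≡ 2 (mod 23), so λ ≡ 12.
  x = λ² - 11 - 0 = 144 - 11 ≡ 18; y = λ·(11 - 18) - 13 ≡ 18. → (18, 18)

(18, 18)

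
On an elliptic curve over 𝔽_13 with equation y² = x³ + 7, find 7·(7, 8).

Write P = (7, 8).
Double-and-add on 7 = (111)₂. Start with P = (7, 8) for the leading 1-bit.
double: tangent at (7, 8): λ = (3·7² + 0)/(2·8) ≡ 4/3. 3⁻¹ ≡ 9 (mod 13) since 3·9 = 27 ≡ 1, so λ ≡ 4·9 ≡ 10.
  x = λ² - 7 - 7 = 100 - 14 ≡ 8; y = λ·(7 - 8) - 8 ≡ 8. → (8, 8)
add P: (8, 8) + (7, 8). λ = (8 - 8)/(7 - 8) ≡ 0/12 mod 13. 12⁻¹ ≡ 12 (mod 13), so λ ≡ 0.
  x = λ² - 8 - 7 = 0 - 15 ≡ 11; y = λ·(8 - 11) - 8 ≡ 5. → (11, 5)
double: tangent at (11, 5): λ = (3·11² + 0)/(2·5) ≡ 12/10. 10⁻¹ ≡ 4 (mod 13), so λ ≡ 12·4 ≡ 9.
  x = λ² - 11 - 11 = 81 - 22 ≡ 7; y = λ·(11 - 7) - 5 ≡ 5. → (7, 5)
add P: (7, 5) + (7, 8): same x and y₁ ≡ -y₂, so the sum is the point at infinity.

O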